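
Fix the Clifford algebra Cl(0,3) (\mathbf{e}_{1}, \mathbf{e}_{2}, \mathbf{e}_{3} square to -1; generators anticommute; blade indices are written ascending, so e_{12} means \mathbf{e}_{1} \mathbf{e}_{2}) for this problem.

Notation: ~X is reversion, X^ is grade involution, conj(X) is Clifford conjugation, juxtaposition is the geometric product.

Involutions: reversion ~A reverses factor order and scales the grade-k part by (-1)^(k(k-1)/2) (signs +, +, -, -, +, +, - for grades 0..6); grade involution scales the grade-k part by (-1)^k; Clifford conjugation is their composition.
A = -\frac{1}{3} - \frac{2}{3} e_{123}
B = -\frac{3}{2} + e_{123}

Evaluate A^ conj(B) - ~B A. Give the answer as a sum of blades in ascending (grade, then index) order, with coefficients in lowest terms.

first term: \frac{7}{6} - \frac{4}{3} e_{123}
second term: \frac{7}{6} + \frac{4}{3} e_{123}
Answer: -\frac{8}{3} e_{123}


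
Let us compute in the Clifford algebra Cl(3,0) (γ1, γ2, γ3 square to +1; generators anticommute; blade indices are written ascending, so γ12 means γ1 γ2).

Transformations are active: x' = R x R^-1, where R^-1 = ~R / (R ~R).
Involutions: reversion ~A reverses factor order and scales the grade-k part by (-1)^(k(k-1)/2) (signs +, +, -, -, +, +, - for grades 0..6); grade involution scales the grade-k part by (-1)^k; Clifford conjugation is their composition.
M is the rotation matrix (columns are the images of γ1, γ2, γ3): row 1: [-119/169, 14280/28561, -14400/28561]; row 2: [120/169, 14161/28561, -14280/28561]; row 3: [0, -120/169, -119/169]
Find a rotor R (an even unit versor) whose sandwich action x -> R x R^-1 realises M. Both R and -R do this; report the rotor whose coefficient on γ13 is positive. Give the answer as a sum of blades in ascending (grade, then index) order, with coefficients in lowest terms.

Method: write R = a + b12*γ12 + b13*γ13 + b23*γ23 with a^2 + b12^2 + b13^2 + b23^2 = 1 (so R^-1 = ~R). Expanding the columns R e_j ~R gives tr M = 4a^2 - 1 and, from the antisymmetric part, M21 - M12 = -4a*b12, M13 - M31 = 4a*b13, M32 - M23 = -4a*b23.
Here tr M = -26061/28561, so a^2 = (1 + tr M)/4 = 625/28561 and a = ±25/169. Taking a = 25/169: M21 - M12 = 6000/28561, M13 - M31 = -14400/28561, M32 - M23 = -6000/28561, giving b12 = -60/169, b13 = -144/169, b23 = 60/169, i.e. R = 25/169 - 60/169*γ12 - 144/169*γ13 + 60/169*γ23.
Its γ13 coefficient is negative, so report the other preimage -R.
Answer: -25/169 + 60/169*γ12 + 144/169*γ13 - 60/169*γ23. Uniqueness: Spin(3) -> SO(3) maps R and -R to the same rotation of trace -26061/28561; fixing the sign of the γ13 coefficient removes the ambiguity.


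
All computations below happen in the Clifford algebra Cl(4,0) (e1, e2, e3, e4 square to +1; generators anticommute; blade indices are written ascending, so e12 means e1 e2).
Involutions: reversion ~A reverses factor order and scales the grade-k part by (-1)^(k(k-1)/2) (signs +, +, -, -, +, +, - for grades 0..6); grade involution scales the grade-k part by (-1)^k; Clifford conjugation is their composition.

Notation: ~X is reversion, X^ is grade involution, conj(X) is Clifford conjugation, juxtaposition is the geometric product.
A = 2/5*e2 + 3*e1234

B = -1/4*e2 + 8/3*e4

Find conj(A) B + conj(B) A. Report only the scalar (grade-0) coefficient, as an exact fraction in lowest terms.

first term: 1/10 - 16/15*e24 + 8*e123 - 3/4*e134
second term: 1/10 + 16/15*e24 + 8*e123 - 3/4*e134
Answer: 1/5


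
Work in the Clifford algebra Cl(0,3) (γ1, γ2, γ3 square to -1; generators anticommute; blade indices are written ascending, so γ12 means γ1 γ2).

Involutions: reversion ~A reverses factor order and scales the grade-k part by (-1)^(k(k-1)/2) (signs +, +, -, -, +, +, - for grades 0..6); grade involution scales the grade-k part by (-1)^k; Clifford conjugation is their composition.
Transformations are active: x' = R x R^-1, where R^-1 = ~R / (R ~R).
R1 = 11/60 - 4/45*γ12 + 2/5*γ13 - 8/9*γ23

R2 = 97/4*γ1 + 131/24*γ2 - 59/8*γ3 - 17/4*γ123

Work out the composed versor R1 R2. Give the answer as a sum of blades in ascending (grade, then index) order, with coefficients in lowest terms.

Distribute over the terms of R1 (each basis-blade product reordered to ascending indices, repeated generators contracted through their squares):
(11/60) R2 = 1067/240*γ1 + 1441/1440*γ2 - 649/480*γ3 - 187/240*γ123
(-4/45*γ12) R2 = 131/270*γ1 - 97/45*γ2 - 17/45*γ3 + 59/90*γ123
(2/5*γ13) R2 = 59/20*γ1 - 17/10*γ2 + 97/10*γ3 - 131/60*γ123
(-8/9*γ23) R2 = -34/9*γ1 - 59/9*γ2 - 131/27*γ3 - 194/9*γ123
Summing the partial products and collecting blades:
Answer: 8863/2160*γ1 - 4517/480*γ2 + 13471/4320*γ3 - 1909/80*γ123


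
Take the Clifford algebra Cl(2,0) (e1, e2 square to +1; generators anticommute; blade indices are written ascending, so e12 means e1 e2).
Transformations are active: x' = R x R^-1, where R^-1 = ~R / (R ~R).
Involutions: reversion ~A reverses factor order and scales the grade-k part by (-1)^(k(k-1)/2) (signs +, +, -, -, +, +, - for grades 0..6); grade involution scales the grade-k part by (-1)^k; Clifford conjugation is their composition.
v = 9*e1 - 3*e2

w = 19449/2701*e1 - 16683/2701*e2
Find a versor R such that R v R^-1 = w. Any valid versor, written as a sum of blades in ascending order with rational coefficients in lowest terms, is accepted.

Take R = v + w = 43758/2701*e1 - 24786/2701*e2. Because q(v) = q(w) = 90, conjugation by R sends v exactly to w.
Answer: 43758/2701*e1 - 24786/2701*e2


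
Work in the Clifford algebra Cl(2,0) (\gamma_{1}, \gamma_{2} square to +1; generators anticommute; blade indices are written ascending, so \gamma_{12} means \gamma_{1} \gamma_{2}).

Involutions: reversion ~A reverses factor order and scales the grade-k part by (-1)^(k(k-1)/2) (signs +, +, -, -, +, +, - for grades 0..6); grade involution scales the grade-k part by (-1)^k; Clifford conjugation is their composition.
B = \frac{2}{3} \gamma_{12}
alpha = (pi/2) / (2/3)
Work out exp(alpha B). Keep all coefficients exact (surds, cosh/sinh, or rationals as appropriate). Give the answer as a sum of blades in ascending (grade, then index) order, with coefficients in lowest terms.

B^2 = (\frac{2}{3})^2*(\gamma_{12})^2 = \frac{4}{9}*(-1) = -\frac{4}{9} (a basis 2-blade squares to minus the product of its generators' squares).
B^2 = -\frac{4}{9} — a negative square means the series sums to a rotation: l = \frac{2}{3}, alpha*l = \frac{\pi}{2}, so exp(alpha B) = cos(\frac{\pi}{2}) + (sin(\frac{\pi}{2})/(\frac{2}{3}))*B = 0 + (\frac{3}{2})*B.
Answer: \gamma_{12}


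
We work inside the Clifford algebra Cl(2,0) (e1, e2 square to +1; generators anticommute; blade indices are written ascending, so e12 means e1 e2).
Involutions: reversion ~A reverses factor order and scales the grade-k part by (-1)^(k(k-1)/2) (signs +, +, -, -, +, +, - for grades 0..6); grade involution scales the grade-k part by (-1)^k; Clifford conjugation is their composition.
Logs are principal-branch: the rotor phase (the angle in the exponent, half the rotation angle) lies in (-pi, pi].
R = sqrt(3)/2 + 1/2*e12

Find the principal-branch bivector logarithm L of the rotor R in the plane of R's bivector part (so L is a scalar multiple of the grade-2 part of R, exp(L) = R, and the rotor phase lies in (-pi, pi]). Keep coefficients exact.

The scalar part of R is sqrt(3)/2, so the principal-branch rotor phase is pinned; divide the bivector part by its sine to get the unit plane — L is the phase times that plane.
Concretely: cos(phase) = sqrt(3)/2 gives phase = ±pi/6, and since phase/sin(phase) is even the sign is immaterial: L = (phase/sin(phase)) * <R>_2 = (pi/3) * <R>_2.
Answer: pi/6*e12


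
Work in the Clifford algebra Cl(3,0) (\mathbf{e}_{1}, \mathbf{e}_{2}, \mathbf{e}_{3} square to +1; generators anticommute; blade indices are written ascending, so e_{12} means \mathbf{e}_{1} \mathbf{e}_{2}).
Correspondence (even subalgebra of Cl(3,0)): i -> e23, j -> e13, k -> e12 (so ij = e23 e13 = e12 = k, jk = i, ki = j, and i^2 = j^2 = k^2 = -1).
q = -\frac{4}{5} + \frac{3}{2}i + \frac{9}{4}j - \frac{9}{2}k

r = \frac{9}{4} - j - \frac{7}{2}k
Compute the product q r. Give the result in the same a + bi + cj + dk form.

In blades: q = -\frac{4}{5} - \frac{9}{2} e_{12} + \frac{9}{4} e_{13} + \frac{3}{2} e_{23}, r = \frac{9}{4} - \frac{7}{2} e_{12} - e_{13}.
Distribute q over r term by term (generator squares from the signature, products reordered to ascending indices): (-\frac{4}{5})*r = -\frac{9}{5} + \frac{14}{5} e_{12} + \frac{4}{5} e_{13}; (-\frac{9}{2} e_{12})*r = -\frac{63}{4} - \frac{81}{8} e_{12} - \frac{9}{2} e_{23}; (\frac{9}{4} e_{13})*r = \frac{9}{4} + \frac{81}{16} e_{13} - \frac{63}{8} e_{23}; (\frac{3}{2} e_{23})*r = -\frac{3}{2} e_{12} + \frac{21}{4} e_{13} + \frac{27}{8} e_{23}.
Sum: -\frac{153}{10} - \frac{353}{40} e_{12} + \frac{889}{80} e_{13} - 9 e_{23}; translating back through the correspondence:
Answer: -\frac{153}{10} - 9i + \frac{889}{80}j - \frac{353}{40}k


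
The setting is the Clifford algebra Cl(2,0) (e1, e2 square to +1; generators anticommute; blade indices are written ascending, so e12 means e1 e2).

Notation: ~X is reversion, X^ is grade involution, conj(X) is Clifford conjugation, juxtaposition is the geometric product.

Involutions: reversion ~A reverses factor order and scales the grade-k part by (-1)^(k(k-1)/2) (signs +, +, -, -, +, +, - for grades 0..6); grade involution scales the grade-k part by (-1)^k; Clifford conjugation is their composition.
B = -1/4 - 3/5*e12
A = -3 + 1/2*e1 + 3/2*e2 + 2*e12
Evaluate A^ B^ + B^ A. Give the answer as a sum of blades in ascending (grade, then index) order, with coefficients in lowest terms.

first term: 39/20 - 31/40*e1 + 27/40*e2 + 13/10*e12
second term: 39/20 - 41/40*e1 - 3/40*e2 + 13/10*e12
Answer: 39/10 - 9/5*e1 + 3/5*e2 + 13/5*e12


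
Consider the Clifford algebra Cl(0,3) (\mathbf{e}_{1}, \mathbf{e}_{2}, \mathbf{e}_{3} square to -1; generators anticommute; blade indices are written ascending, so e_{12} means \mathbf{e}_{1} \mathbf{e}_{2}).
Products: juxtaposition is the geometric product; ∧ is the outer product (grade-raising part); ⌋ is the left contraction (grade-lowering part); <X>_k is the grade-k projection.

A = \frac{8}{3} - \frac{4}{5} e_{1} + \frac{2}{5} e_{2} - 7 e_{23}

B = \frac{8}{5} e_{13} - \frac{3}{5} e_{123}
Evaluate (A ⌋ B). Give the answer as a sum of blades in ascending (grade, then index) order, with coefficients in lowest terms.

step 1: -\frac{21}{5} e_{1} + \frac{32}{25} e_{3} + \frac{302}{75} e_{13} - \frac{12}{25} e_{23} - \frac{8}{5} e_{123}
Answer: -\frac{21}{5} e_{1} + \frac{32}{25} e_{3} + \frac{302}{75} e_{13} - \frac{12}{25} e_{23} - \frac{8}{5} e_{123}


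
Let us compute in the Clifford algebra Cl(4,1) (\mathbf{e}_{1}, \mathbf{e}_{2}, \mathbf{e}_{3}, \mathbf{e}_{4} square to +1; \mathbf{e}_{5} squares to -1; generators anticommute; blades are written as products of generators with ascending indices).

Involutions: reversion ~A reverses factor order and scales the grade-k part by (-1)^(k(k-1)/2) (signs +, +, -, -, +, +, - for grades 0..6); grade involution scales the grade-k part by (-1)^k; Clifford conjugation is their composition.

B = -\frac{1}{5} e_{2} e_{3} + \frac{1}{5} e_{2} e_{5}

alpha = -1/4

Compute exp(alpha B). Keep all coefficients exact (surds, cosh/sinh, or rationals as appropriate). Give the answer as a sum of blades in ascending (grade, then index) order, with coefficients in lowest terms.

B^2 term by term: the squares give (-\frac{1}{5})^2*(e_{2} e_{3})^2 + (\frac{1}{5})^2*(e_{2} e_{5})^2 = \frac{1}{25}*(-1) + \frac{1}{25}*(+1) = 0 (each basis 2-blade squares to minus the product of its generators' squares); cross terms between blades sharing an index anticommute and cancel. So B^2 = 0.
B^2 = 0, and the exponential is exactly linear here: exp(alpha B) = 1 + alpha B (parabolic case).
Answer: 1 + \frac{1}{20} e_{2} e_{3} - \frac{1}{20} e_{2} e_{5}


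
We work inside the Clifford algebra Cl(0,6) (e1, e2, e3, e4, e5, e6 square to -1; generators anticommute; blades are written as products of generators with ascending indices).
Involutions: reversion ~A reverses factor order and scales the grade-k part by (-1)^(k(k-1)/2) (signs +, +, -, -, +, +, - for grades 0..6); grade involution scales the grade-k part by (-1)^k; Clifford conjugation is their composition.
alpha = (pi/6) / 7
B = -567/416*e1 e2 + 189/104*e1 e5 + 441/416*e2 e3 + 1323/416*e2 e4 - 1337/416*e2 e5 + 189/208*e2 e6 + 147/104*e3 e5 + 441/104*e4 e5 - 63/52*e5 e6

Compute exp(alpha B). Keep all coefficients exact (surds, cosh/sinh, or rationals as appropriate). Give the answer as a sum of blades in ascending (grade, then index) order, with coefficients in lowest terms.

B^2 term by term: the squares give (-567/416)^2*(e1 e2)^2 + (189/104)^2*(e1 e5)^2 + (441/416)^2*(e2 e3)^2 + (1323/416)^2*(e2 e4)^2 + (-1337/416)^2*(e2 e5)^2 + (189/208)^2*(e2 e6)^2 + (147/104)^2*(e3 e5)^2 + (441/104)^2*(e4 e5)^2 + (-63/52)^2*(e5 e6)^2 = 321489/173056*(-1) + 35721/10816*(-1) + 194481/173056*(-1) + 1750329/173056*(-1) + 1787569/173056*(-1) + 35721/43264*(-1) + 21609/10816*(-1) + 194481/10816*(-1) + 3969/2704*(-1) = -49 (each basis 2-blade squares to minus the product of its generators' squares); cross terms between blades sharing an index anticommute and cancel; the commuting (index-disjoint) pairs give grade-4 terms 2*c*c'*(blade product), which cancel blade by blade — e1 e2 e3 e5: -83349/21632 + 83349/21632 = 0; e1 e2 e4 e5: -250047/21632 + 250047/21632 = 0; e1 e2 e5 e6: 35721/10816 - 35721/10816 = 0; e2 e3 e4 e5: 194481/21632 - 194481/21632 = 0; e2 e3 e5 e6: -27783/10816 + 27783/10816 = 0; e2 e4 e5 e6: -83349/10816 + 83349/10816 = 0 — confirming B is simple. So B^2 = -49.
B^2 = -49 — a negative square means the series sums to a rotation: l = 7, alpha*l = pi/6, so exp(alpha B) = cos(pi/6) + (sin(pi/6)/7)*B = sqrt(3)/2 + (1/14)*B.
Answer: sqrt(3)/2 - 81/832*e1 e2 + 27/208*e1 e5 + 63/832*e2 e3 + 189/832*e2 e4 - 191/832*e2 e5 + 27/416*e2 e6 + 21/208*e3 e5 + 63/208*e4 e5 - 9/104*e5 e6


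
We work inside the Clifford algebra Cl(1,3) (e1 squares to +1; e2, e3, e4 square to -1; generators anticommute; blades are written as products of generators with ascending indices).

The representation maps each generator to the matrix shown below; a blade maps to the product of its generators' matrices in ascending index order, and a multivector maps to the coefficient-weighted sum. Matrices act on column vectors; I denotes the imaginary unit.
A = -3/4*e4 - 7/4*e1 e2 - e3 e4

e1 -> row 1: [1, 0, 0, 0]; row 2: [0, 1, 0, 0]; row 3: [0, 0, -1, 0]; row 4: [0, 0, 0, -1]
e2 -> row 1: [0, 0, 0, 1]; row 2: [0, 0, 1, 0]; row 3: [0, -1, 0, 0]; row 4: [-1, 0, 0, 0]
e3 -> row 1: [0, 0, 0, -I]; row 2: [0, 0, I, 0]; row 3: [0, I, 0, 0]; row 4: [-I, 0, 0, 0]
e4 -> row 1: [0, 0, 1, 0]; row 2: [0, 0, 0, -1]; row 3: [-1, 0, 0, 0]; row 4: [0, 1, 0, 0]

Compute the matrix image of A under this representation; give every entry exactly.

Bivector images (products of the table entries): rho(e1 e2) = rho(e1)rho(e2) = row 1: [0, 0, 0, 1]; row 2: [0, 0, 1, 0]; row 3: [0, 1, 0, 0]; row 4: [1, 0, 0, 0]; rho(e3 e4) = rho(e3)rho(e4) = row 1: [0, -I, 0, 0]; row 2: [-I, 0, 0, 0]; row 3: [0, 0, 0, -I]; row 4: [0, 0, -I, 0].
M = (-3/4)*rho(e4) + (-7/4)*rho(e1 e2) + (-1)*rho(e3 e4), summed entrywise:
Answer: row 1: [0, I, -3/4, -7/4]; row 2: [I, 0, -7/4, 3/4]; row 3: [3/4, -7/4, 0, I]; row 4: [-7/4, -3/4, I, 0]


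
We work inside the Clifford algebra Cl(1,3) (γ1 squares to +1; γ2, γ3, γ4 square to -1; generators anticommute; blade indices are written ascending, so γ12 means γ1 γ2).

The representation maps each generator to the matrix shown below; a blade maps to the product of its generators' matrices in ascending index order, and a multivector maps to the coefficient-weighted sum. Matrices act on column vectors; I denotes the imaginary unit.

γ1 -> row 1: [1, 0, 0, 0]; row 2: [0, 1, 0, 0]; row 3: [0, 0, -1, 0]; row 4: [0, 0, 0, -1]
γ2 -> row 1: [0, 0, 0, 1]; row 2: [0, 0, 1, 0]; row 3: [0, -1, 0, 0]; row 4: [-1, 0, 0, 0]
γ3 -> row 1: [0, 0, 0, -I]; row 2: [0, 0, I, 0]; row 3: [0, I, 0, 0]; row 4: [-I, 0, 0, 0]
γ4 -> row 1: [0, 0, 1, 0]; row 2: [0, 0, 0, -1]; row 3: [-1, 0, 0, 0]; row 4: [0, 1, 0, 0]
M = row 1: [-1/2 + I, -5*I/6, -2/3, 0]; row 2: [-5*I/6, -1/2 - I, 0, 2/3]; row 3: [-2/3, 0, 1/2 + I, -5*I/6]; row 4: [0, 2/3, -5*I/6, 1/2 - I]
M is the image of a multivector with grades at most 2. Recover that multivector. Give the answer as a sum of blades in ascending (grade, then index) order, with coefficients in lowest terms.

Method: the blade images are trace-orthogonal — tr(rho(e_A) rho(e_B)^-1) = 4 if A = B and 0 otherwise — and rho(e_A)^-1 = (e_A)^2 * rho(e_A) with (e_A)^2 = +1 or -1, so the coefficient of e_A in the preimage is (e_A)^2 * tr(M rho(e_A))/4.
Nonzero projections over blades of grade <= 2: γ1: (γ1)^2 = +1, tr(M rho(γ1)) = -2, coefficient -1/2; γ14: (γ14)^2 = +1, tr(M rho(γ14)) = -8/3, coefficient -2/3; γ23: (γ23)^2 = -1, tr(M rho(γ23)) = 4, coefficient -1; γ34: (γ34)^2 = -1, tr(M rho(γ34)) = -10/3, coefficient 5/6. Every other blade of grade <= 2 projects to 0.
Answer: -1/2*γ1 - 2/3*γ14 - γ23 + 5/6*γ34


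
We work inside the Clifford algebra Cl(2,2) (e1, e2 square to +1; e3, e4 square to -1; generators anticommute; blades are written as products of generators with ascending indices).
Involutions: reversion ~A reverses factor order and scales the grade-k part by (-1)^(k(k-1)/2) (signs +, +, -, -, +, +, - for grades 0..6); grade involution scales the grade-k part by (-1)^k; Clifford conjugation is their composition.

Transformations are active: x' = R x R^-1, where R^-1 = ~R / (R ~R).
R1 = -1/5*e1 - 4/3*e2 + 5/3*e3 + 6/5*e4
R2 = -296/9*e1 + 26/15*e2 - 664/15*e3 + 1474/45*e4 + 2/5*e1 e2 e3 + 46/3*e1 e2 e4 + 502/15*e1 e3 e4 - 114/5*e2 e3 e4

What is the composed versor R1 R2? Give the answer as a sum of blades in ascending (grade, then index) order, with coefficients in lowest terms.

Distribute over the terms of R1 (each basis-blade product reordered to ascending indices, repeated generators contracted through their squares):
(-1/5*e1) R2 = 296/45 - 26/75*e1 e2 + 664/75*e1 e3 - 1474/225*e1 e4 - 2/25*e2 e3 - 46/15*e2 e4 - 502/75*e3 e4 + 114/25*e1 e2 e3 e4
(-4/3*e2) R2 = -104/45 - 1184/27*e1 e2 + 8/15*e1 e3 + 184/9*e1 e4 + 2656/45*e2 e3 - 5896/135*e2 e4 + 152/5*e3 e4 + 2008/45*e1 e2 e3 e4
(5/3*e3) R2 = 664/9 - 2/3*e1 e2 + 1480/27*e1 e3 + 502/9*e1 e4 - 26/9*e2 e3 - 38*e2 e4 + 1474/27*e3 e4 + 230/9*e1 e2 e3 e4
(6/5*e4) R2 = -2948/75 - 92/5*e1 e2 - 1004/25*e1 e3 + 592/15*e1 e4 + 684/25*e2 e3 - 52/25*e2 e4 + 1328/25*e3 e4 - 12/25*e1 e2 e3 e4
Summing the partial products and collecting blades:
Answer: 8716/225 - 42704/675*e1 e2 + 16228/675*e1 e3 + 24556/225*e1 e4 + 6256/75*e2 e3 - 58604/675*e2 e4 + 88708/675*e3 e4 + 16708/225*e1 e2 e3 e4


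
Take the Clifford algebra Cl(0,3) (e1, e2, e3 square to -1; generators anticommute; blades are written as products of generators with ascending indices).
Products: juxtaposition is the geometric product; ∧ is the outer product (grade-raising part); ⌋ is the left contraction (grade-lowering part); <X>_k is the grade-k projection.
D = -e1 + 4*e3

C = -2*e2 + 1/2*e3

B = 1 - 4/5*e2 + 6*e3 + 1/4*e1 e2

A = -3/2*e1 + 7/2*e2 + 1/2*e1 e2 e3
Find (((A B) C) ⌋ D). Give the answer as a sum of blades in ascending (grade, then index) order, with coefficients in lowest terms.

step 1: 14/5 - 5/8*e1 + 31/8*e2 - 1/8*e3 - 9/5*e1 e2 - 47/5*e1 e3 + 21*e2 e3 + 1/2*e1 e2 e3
step 2: 125/16 + 11/10*e1 - 161/10*e2 - 203/5*e3 + e1 e2 - 21/16*e1 e3 + 27/16*e2 e3 - 197/10*e1 e2 e3
step 3: 327/2 - 125/16*e1 + 125/4*e3
Answer: 327/2 - 125/16*e1 + 125/4*e3


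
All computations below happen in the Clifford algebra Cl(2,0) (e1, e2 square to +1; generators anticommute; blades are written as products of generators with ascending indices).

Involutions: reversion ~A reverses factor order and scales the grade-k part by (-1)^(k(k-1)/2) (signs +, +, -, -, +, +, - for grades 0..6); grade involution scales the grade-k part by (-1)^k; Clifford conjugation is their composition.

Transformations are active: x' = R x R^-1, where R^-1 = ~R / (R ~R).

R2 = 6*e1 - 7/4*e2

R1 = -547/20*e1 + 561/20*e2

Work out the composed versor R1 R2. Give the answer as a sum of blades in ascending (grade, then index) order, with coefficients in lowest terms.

Distribute over the terms of R1 (each basis-blade product reordered to ascending indices, repeated generators contracted through their squares):
(-547/20*e1) R2 = -1641/10 + 3829/80*e1 e2
(561/20*e2) R2 = -3927/80 - 1683/10*e1 e2
Summing the partial products and collecting blades:
Answer: -3411/16 - 1927/16*e1 e2


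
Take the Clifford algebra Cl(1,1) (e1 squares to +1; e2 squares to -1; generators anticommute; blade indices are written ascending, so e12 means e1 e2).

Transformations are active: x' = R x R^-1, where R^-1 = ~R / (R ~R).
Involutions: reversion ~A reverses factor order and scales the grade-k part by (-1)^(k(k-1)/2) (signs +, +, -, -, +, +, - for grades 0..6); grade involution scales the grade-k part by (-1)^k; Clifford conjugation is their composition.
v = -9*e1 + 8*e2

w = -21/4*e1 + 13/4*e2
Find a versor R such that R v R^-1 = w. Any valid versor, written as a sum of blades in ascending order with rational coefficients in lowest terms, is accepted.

Since q(v) = q(w) = 17, the sum R = v + w = -57/4*e1 + 45/4*e2 does the job whenever invertible.
Answer: -57/4*e1 + 45/4*e2


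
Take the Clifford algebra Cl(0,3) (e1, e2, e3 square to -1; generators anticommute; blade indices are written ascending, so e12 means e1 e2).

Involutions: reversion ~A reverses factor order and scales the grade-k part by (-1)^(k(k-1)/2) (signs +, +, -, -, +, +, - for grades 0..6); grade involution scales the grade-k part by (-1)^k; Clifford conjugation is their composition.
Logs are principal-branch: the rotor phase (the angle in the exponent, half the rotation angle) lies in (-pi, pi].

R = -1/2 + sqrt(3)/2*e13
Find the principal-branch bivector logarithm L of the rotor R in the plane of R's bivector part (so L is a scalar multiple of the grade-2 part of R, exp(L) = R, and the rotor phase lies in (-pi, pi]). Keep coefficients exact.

The scalar part of R is -1/2, and that scalar determines the rotor phase on the principal branch; recovering the unit plane as bivector-part over sine of the phase gives L = phase * plane.
Concretely: cos(phase) = -1/2 gives phase = ±2*pi/3, and since phase/sin(phase) is even the sign is immaterial: L = (phase/sin(phase)) * <R>_2 = (4*sqrt(3)*pi/9) * <R>_2.
Answer: 2*pi/3*e13


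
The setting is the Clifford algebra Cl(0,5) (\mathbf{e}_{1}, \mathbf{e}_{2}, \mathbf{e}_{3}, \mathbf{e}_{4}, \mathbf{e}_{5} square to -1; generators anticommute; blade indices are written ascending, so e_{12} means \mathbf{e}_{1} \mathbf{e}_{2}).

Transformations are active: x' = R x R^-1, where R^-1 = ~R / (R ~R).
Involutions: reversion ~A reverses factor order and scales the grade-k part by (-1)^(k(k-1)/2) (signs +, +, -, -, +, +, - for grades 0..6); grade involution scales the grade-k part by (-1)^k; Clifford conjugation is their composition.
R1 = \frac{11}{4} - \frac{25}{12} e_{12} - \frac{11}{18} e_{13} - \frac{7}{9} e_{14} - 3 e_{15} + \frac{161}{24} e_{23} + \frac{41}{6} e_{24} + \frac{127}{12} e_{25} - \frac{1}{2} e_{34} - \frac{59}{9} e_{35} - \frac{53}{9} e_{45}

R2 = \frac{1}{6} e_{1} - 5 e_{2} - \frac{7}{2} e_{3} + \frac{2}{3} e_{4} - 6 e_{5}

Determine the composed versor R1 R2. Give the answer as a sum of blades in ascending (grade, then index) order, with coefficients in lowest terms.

Distribute over the terms of R2 (each basis-blade product reordered to ascending indices, repeated generators contracted through their squares):
R1 (\frac{1}{6} e_{1}) = \frac{11}{24} e_{1} - \frac{25}{72} e_{2} - \frac{11}{108} e_{3} - \frac{7}{54} e_{4} - \frac{1}{2} e_{5} + \frac{161}{144} e_{123} + \frac{41}{36} e_{124} + \frac{127}{72} e_{125} - \frac{1}{12} e_{134} - \frac{59}{54} e_{135} - \frac{53}{54} e_{145}
R1 (-5 e_{2}) = -\frac{125}{12} e_{1} - \frac{55}{4} e_{2} - \frac{805}{24} e_{3} - \frac{205}{6} e_{4} - \frac{635}{12} e_{5} - \frac{55}{18} e_{123} - \frac{35}{9} e_{124} - 15 e_{125} + \frac{5}{2} e_{234} + \frac{295}{9} e_{235} + \frac{265}{9} e_{245}
R1 (-\frac{7}{2} e_{3}) = -\frac{77}{36} e_{1} + \frac{1127}{48} e_{2} - \frac{77}{8} e_{3} + \frac{7}{4} e_{4} + \frac{413}{18} e_{5} + \frac{175}{24} e_{123} - \frac{49}{18} e_{134} - \frac{21}{2} e_{135} + \frac{287}{12} e_{234} + \frac{889}{24} e_{235} + \frac{371}{18} e_{345}
R1 (\frac{2}{3} e_{4}) = \frac{14}{27} e_{1} - \frac{41}{9} e_{2} + \frac{1}{3} e_{3} + \frac{11}{6} e_{4} - \frac{106}{27} e_{5} - \frac{25}{18} e_{124} - \frac{11}{27} e_{134} + 2 e_{145} + \frac{161}{36} e_{234} - \frac{127}{18} e_{245} + \frac{118}{27} e_{345}
R1 (-6 e_{5}) = -18 e_{1} + \frac{127}{2} e_{2} - \frac{118}{3} e_{3} - \frac{106}{3} e_{4} - \frac{33}{2} e_{5} + \frac{25}{2} e_{125} + \frac{11}{3} e_{135} + \frac{14}{3} e_{145} - \frac{161}{4} e_{235} - 41 e_{245} + 3 e_{345}
Summing the partial products and collecting blades:
Answer: -\frac{6389}{216} e_{1} + \frac{9839}{144} e_{2} - \frac{8885}{108} e_{3} - \frac{7133}{108} e_{4} - \frac{5497}{108} e_{5} + \frac{257}{48} e_{123} - \frac{149}{36} e_{124} - \frac{53}{72} e_{125} - \frac{347}{108} e_{134} - \frac{214}{27} e_{135} + \frac{307}{54} e_{145} + \frac{278}{9} e_{234} + \frac{2129}{72} e_{235} - \frac{335}{18} e_{245} + \frac{1511}{54} e_{345}


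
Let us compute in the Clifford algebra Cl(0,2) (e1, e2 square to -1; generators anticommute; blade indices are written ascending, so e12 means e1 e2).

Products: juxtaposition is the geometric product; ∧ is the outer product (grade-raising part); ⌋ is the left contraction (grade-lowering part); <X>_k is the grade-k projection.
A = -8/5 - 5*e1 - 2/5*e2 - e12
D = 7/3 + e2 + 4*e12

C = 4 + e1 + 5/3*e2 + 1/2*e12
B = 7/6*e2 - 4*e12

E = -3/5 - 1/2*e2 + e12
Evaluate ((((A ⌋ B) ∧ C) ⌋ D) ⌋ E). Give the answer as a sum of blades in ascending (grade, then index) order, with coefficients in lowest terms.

step 1: -53/15 + 8/5*e1 - 328/15*e2 + 32/5*e12
step 2: -212/15 + 43/15*e1 - 4201/45*e2 + 1451/30*e12
step 3: -5989/45 - 16804/45*e1 - 128/5*e2 - 848/15*e12
step 4: 9269/75 - 128/5*e1 + 13199/30*e2 - 5989/45*e12
Answer: 9269/75 - 128/5*e1 + 13199/30*e2 - 5989/45*e12


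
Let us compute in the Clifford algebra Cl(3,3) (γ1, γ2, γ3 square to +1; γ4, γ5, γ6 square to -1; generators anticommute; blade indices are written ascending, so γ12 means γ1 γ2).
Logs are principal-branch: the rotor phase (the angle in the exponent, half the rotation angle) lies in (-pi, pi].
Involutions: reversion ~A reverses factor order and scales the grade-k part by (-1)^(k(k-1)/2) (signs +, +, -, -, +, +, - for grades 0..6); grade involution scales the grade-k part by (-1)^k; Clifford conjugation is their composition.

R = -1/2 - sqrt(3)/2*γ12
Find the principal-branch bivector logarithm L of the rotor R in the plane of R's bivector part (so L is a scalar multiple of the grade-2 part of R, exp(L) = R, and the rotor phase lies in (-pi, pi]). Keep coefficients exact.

The scalar part of R is -1/2, which pins the rotor phase on the principal branch; dividing the bivector part by the sine of that phase recovers the unit plane, and L is the phase times that plane.
Concretely: cos(phase) = -1/2 gives phase = ±2*pi/3, and since phase/sin(phase) is even the sign is immaterial: L = (phase/sin(phase)) * <R>_2 = (4*sqrt(3)*pi/9) * <R>_2.
Answer: -2*pi/3*γ12


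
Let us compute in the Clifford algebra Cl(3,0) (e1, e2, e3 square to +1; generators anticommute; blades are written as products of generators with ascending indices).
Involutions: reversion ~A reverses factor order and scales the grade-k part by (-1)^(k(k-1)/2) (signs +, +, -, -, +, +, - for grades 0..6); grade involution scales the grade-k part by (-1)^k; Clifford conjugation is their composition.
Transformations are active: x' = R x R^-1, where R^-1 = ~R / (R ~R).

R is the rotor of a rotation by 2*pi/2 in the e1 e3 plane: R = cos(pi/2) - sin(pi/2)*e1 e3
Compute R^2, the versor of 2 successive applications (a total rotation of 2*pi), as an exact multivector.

Because a rotor carries half the rotation angle, composing 2 copies of this e1 e3-plane rotor multiplies the phase: 2*(pi/2) = pi, hence R^2 = cos(pi) - sin(pi)*e1 e3.
cos(pi) = -1 and sin(pi) = 0, so R^2 = -1. The total rotation 2*pi is 1 full turn, so every vector returns to itself, yet the rotor is -1, on the OTHER sheet of the double cover (an odd number of 2*pi turns).
Answer: -1


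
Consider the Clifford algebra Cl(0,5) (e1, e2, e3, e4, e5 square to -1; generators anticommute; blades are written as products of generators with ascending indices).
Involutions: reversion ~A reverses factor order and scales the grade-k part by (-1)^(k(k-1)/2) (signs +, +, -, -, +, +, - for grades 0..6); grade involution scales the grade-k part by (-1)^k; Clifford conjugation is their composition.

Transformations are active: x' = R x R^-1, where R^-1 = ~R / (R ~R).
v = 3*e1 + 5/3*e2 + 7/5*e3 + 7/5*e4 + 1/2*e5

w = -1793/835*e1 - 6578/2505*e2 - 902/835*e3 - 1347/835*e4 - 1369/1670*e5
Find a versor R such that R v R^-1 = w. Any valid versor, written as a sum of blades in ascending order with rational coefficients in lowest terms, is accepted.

Key observation: q(v) = q(w) = -14353/900 (sandwiches preserve the norm), so R = v + w = 712/835*e1 - 801/835*e2 + 267/835*e3 - 178/835*e4 - 267/835*e5 works whenever it is invertible — the component of v along it is kept and (v - w)/2 reverses, sending v to w.
Answer: 712/835*e1 - 801/835*e2 + 267/835*e3 - 178/835*e4 - 267/835*e5


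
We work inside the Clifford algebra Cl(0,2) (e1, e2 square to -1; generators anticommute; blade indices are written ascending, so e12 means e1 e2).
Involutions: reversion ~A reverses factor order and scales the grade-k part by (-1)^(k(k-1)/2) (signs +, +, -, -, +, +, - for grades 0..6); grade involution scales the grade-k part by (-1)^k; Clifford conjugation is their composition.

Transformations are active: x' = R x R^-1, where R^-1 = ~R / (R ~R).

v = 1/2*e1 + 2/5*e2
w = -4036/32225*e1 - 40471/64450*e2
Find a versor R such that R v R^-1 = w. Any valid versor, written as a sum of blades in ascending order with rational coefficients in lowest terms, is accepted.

Construction: equal norms (both -41/100) license R = v + w = 24153/64450*e1 - 14691/64450*e2 — nothing changes along that direction, while (v - w)/2 changes sign, so v maps onto w.
Answer: 24153/64450*e1 - 14691/64450*e2


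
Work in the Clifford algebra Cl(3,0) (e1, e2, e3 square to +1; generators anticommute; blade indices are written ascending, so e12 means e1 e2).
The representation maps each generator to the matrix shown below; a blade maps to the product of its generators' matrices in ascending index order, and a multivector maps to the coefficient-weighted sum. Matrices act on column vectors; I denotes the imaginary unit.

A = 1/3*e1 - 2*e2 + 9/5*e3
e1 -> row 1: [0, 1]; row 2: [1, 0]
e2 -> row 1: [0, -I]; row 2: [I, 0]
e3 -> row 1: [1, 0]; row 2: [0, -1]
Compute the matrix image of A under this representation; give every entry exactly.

M = (1/3)*rho(e1) + (-2)*rho(e2) + (9/5)*rho(e3), summed entrywise:
Answer: row 1: [9/5, 1/3 + 2*I]; row 2: [1/3 - 2*I, -9/5]


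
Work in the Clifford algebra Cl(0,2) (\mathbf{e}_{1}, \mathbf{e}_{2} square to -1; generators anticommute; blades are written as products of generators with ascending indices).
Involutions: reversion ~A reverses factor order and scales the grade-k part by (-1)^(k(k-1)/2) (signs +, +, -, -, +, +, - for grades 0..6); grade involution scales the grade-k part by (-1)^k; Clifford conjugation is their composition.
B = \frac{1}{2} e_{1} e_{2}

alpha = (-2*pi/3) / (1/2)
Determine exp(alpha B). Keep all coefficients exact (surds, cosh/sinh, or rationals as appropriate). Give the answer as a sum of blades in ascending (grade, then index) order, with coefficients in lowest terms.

B^2 = (\frac{1}{2})^2*(e_{1} e_{2})^2 = \frac{1}{4}*(-1) = -\frac{1}{4} (a basis 2-blade squares to minus the product of its generators' squares).
B^2 = -\frac{1}{4} — a negative square means the series sums to a rotation: l = \frac{1}{2}, alpha*l = - \frac{2 \pi}{3}, so exp(alpha B) = cos(- \frac{2 \pi}{3}) + (sin(- \frac{2 \pi}{3})/(\frac{1}{2}))*B = - \frac{1}{2} + (- \sqrt{3})*B.
Answer: - \frac{1}{2} - \frac{\sqrt{3}}{2} e_{1} e_{2}


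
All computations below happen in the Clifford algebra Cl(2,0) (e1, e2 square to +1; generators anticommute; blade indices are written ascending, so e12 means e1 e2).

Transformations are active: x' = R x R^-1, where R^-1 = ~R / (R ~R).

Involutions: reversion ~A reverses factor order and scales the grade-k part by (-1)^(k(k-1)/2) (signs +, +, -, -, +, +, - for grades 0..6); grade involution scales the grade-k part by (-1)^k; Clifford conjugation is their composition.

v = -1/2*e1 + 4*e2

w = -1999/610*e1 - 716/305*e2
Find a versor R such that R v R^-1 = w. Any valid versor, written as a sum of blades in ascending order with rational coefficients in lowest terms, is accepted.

A norm check does it: q(v) = q(w) = 65/4, hence R = v + w = -1152/305*e1 + 504/305*e2 realises the map — parallel part kept, (v - w)/2 negated, v carried to w.
Answer: -1152/305*e1 + 504/305*e2


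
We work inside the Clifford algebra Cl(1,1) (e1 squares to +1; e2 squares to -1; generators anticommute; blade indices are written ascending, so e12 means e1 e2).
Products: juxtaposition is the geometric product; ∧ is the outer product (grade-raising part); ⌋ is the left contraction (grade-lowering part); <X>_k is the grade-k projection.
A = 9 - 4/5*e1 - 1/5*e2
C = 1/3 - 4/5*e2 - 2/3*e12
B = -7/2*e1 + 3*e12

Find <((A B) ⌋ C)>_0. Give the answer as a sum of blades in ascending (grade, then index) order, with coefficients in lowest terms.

step 1: 14/5 - 321/10*e1 - 12/5*e2 + 263/10*e12
step 2: -463/25 + 8/5*e1 + 479/25*e2 - 28/15*e12
step 3: -463/25
Answer: -463/25


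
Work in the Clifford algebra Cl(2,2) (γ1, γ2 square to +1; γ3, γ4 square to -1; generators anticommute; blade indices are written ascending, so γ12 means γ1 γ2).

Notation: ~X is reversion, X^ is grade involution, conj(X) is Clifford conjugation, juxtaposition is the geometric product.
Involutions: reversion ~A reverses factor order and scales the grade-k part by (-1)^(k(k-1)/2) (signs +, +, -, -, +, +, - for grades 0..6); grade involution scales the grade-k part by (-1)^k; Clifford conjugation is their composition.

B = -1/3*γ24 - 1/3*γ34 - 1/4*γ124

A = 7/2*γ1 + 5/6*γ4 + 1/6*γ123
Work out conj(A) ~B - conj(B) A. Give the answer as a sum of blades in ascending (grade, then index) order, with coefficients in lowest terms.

first term: -5/18*γ2 - 5/18*γ3 + 5/24*γ12 - 7/8*γ24 - 1/24*γ34 - 11/9*γ124 - 11/9*γ134
second term: -5/18*γ2 - 5/18*γ3 + 5/24*γ12 - 7/8*γ24 - 1/24*γ34 + 11/9*γ124 + 11/9*γ134
Answer: -22/9*γ124 - 22/9*γ134


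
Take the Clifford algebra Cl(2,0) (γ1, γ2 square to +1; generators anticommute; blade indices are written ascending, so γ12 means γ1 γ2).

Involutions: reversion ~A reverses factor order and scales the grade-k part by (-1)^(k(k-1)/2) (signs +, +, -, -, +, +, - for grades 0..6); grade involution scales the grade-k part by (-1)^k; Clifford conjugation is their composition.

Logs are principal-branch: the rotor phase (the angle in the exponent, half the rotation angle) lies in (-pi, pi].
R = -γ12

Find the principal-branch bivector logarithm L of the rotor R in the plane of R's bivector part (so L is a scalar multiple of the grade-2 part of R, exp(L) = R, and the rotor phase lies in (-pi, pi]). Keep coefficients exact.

The scalar part of R is 0, which fixes the principal-branch rotor phase; the unit plane is then the bivector part divided by the sine of that phase, and L is that plane scaled by the phase.
Concretely: cos(phase) = 0 gives phase = ±pi/2, and since phase/sin(phase) is even the sign is immaterial: L = (phase/sin(phase)) * <R>_2 = (pi/2) * <R>_2.
Answer: -pi/2*γ12


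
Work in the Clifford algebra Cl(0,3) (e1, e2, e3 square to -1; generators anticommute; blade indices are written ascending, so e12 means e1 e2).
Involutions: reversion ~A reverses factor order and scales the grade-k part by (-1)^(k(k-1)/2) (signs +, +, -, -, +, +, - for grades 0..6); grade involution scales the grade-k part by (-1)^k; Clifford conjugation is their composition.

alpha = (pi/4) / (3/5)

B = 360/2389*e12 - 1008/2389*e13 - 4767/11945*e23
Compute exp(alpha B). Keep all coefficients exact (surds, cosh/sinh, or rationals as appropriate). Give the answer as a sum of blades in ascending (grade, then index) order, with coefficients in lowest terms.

B^2 term by term: the squares give (360/2389)^2*(e12)^2 + (-1008/2389)^2*(e13)^2 + (-4767/11945)^2*(e23)^2 = 129600/5707321*(-1) + 1016064/5707321*(-1) + 22724289/142683025*(-1) = -9/25 (each basis 2-blade squares to minus the product of its generators' squares); cross terms between blades sharing an index anticommute and cancel. So B^2 = -9/25.
B^2 = -9/25 — B^2 < 0, so the exponential closes trigonometrically: l = 3/5, alpha*l = pi/4, so exp(alpha B) = cos(pi/4) + (sin(pi/4)/(3/5))*B = sqrt(2)/2 + (5*sqrt(2)/6)*B.
Answer: sqrt(2)/2 + 300*sqrt(2)/2389*e12 - 840*sqrt(2)/2389*e13 - 1589*sqrt(2)/4778*e23


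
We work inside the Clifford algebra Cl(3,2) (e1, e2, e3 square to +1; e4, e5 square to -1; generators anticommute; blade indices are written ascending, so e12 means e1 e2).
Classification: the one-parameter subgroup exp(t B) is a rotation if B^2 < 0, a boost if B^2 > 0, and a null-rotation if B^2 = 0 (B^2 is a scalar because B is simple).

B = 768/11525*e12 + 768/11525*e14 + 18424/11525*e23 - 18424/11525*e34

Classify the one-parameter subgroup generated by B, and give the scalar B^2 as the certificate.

B^2 term by term: the squares give (768/11525)^2*(e12)^2 + (768/11525)^2*(e14)^2 + (18424/11525)^2*(e23)^2 + (-18424/11525)^2*(e34)^2 = 589824/132825625*(-1) + 589824/132825625*(+1) + 339443776/132825625*(-1) + 339443776/132825625*(+1) = 0 (each basis 2-blade squares to minus the product of its generators' squares); cross terms between blades sharing an index anticommute and cancel; the commuting (index-disjoint) pairs give grade-4 terms 2*c*c'*(blade product), which cancel blade by blade — e1234: -28299264/132825625 + 28299264/132825625 = 0 — confirming B is simple. So B^2 = 0.
Answer: null-rotation, certificate B^2 = 0. Because 0 is invariant under every versor sandwich, the classification follows from its sign alone.


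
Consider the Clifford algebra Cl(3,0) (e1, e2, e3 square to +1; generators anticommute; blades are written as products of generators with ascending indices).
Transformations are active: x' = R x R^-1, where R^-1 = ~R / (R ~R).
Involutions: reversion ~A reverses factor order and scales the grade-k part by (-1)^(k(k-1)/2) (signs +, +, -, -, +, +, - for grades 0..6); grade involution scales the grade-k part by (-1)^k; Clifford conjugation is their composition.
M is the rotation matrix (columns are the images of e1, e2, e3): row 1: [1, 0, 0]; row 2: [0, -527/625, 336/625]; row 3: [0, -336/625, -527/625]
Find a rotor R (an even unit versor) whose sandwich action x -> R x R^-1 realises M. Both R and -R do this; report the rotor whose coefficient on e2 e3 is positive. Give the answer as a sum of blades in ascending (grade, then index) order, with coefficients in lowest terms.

Method: write R = a + b12*e1 e2 + b13*e1 e3 + b23*e2 e3 with a^2 + b12^2 + b13^2 + b23^2 = 1 (so R^-1 = ~R). Expanding the columns R e_j ~R gives tr M = 4a^2 - 1 and, from the antisymmetric part, M21 - M12 = -4a*b12, M13 - M31 = 4a*b13, M32 - M23 = -4a*b23.
Here tr M = -429/625, so a^2 = (1 + tr M)/4 = 49/625 and a = ±7/25. Taking a = 7/25: M21 - M12 = 0, M13 - M31 = 0, M32 - M23 = -672/625, giving b12 = 0, b13 = 0, b23 = 24/25, i.e. R = 7/25 + 24/25*e2 e3.
Its e2 e3 coefficient is already positive.
Answer: 7/25 + 24/25*e2 e3. Note: both R and -R realise this M (trace -429/625); the covering map identifies them, and the e2 e3-coefficient sign is the tie-breaker.


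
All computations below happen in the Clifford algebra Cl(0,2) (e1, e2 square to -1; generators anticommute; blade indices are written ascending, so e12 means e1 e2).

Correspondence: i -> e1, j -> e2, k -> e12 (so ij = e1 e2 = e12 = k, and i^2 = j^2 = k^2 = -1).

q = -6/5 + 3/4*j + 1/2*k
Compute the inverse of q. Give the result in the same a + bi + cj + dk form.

In blades: q = -6/5 + 3/4*e2 + 1/2*e12.
With qbar = -6/5 - 3/4*e2 - 1/2*e12 (scalar fixed, mapped units negated), q qbar = 901/400 (the sum of squared coefficients), so q^-1 = qbar / (901/400) = -480/901 - 300/901*e2 - 200/901*e12; translating back:
Answer: -480/901 - 300/901*j - 200/901*k
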